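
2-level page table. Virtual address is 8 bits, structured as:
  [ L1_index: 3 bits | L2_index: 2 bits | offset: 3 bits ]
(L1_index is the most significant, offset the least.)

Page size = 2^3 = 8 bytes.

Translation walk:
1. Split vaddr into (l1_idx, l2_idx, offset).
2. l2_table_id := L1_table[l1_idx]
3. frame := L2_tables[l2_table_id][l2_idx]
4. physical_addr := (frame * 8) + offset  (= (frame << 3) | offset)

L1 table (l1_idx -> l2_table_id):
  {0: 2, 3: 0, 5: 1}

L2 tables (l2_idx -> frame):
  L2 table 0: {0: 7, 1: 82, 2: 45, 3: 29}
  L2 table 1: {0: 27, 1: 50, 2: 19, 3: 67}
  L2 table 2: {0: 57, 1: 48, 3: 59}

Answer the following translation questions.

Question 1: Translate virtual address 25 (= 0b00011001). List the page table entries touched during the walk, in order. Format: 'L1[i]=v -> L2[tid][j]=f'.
Answer: L1[0]=2 -> L2[2][3]=59

Derivation:
vaddr = 25 = 0b00011001
Split: l1_idx=0, l2_idx=3, offset=1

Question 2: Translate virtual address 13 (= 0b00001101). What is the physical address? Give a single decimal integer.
Answer: 389

Derivation:
vaddr = 13 = 0b00001101
Split: l1_idx=0, l2_idx=1, offset=5
L1[0] = 2
L2[2][1] = 48
paddr = 48 * 8 + 5 = 389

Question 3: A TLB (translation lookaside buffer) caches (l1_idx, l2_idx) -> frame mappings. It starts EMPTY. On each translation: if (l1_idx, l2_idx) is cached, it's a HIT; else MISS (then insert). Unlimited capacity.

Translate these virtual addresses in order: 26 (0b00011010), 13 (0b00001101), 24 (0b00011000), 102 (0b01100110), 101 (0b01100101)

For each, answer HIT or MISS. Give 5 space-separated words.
vaddr=26: (0,3) not in TLB -> MISS, insert
vaddr=13: (0,1) not in TLB -> MISS, insert
vaddr=24: (0,3) in TLB -> HIT
vaddr=102: (3,0) not in TLB -> MISS, insert
vaddr=101: (3,0) in TLB -> HIT

Answer: MISS MISS HIT MISS HIT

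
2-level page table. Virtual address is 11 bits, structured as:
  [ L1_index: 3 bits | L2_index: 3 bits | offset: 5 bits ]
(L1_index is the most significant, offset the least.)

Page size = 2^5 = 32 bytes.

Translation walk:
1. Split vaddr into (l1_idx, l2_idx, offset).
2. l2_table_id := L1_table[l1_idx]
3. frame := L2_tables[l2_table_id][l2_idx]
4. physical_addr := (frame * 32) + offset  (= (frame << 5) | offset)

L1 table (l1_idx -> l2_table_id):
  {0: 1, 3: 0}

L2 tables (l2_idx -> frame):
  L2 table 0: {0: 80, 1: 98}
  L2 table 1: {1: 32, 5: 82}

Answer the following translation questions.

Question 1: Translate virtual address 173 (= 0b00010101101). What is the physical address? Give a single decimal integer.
vaddr = 173 = 0b00010101101
Split: l1_idx=0, l2_idx=5, offset=13
L1[0] = 1
L2[1][5] = 82
paddr = 82 * 32 + 13 = 2637

Answer: 2637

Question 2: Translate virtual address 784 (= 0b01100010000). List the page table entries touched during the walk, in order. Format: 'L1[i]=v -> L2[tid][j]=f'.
Answer: L1[3]=0 -> L2[0][0]=80

Derivation:
vaddr = 784 = 0b01100010000
Split: l1_idx=3, l2_idx=0, offset=16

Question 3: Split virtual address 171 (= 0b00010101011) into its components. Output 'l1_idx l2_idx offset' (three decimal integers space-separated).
Answer: 0 5 11

Derivation:
vaddr = 171 = 0b00010101011
  top 3 bits -> l1_idx = 0
  next 3 bits -> l2_idx = 5
  bottom 5 bits -> offset = 11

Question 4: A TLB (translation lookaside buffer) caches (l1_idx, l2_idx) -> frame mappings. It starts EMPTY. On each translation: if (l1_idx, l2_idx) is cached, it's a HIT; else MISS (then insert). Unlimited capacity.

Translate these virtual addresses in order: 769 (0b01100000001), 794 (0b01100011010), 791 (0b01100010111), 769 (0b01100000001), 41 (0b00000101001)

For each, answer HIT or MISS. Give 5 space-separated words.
Answer: MISS HIT HIT HIT MISS

Derivation:
vaddr=769: (3,0) not in TLB -> MISS, insert
vaddr=794: (3,0) in TLB -> HIT
vaddr=791: (3,0) in TLB -> HIT
vaddr=769: (3,0) in TLB -> HIT
vaddr=41: (0,1) not in TLB -> MISS, insert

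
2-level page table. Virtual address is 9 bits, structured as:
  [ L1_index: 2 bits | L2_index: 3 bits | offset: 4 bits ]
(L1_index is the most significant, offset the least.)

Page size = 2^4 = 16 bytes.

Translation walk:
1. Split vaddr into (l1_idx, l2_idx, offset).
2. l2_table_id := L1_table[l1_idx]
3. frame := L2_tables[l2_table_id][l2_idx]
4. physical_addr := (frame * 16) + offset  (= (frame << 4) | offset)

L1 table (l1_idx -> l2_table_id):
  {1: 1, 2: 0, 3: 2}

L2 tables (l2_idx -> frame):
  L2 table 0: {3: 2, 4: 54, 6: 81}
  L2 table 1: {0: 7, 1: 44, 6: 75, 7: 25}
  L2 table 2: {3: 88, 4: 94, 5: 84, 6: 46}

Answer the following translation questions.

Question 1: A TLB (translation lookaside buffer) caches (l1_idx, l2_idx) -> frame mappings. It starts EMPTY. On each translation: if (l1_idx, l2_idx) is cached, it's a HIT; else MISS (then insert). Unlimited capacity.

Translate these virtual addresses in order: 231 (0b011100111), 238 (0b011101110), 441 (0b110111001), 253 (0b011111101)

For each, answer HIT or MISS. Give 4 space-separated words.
vaddr=231: (1,6) not in TLB -> MISS, insert
vaddr=238: (1,6) in TLB -> HIT
vaddr=441: (3,3) not in TLB -> MISS, insert
vaddr=253: (1,7) not in TLB -> MISS, insert

Answer: MISS HIT MISS MISS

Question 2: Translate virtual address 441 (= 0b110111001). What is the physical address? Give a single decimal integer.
Answer: 1417

Derivation:
vaddr = 441 = 0b110111001
Split: l1_idx=3, l2_idx=3, offset=9
L1[3] = 2
L2[2][3] = 88
paddr = 88 * 16 + 9 = 1417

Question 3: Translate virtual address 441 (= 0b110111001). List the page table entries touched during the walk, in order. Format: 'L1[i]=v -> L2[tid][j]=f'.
vaddr = 441 = 0b110111001
Split: l1_idx=3, l2_idx=3, offset=9

Answer: L1[3]=2 -> L2[2][3]=88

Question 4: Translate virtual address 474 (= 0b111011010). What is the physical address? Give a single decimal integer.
vaddr = 474 = 0b111011010
Split: l1_idx=3, l2_idx=5, offset=10
L1[3] = 2
L2[2][5] = 84
paddr = 84 * 16 + 10 = 1354

Answer: 1354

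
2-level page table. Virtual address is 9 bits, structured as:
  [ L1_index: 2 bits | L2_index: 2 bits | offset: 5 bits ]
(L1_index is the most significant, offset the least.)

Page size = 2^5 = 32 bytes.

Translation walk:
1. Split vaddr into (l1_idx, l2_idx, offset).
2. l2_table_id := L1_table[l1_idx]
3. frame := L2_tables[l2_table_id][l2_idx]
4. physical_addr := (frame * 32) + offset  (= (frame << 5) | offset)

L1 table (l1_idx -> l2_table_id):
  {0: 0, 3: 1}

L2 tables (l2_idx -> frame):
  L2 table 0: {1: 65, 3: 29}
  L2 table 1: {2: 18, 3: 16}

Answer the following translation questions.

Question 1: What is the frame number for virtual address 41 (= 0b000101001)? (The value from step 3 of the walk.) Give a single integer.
vaddr = 41: l1_idx=0, l2_idx=1
L1[0] = 0; L2[0][1] = 65

Answer: 65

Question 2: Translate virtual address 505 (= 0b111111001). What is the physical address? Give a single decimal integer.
vaddr = 505 = 0b111111001
Split: l1_idx=3, l2_idx=3, offset=25
L1[3] = 1
L2[1][3] = 16
paddr = 16 * 32 + 25 = 537

Answer: 537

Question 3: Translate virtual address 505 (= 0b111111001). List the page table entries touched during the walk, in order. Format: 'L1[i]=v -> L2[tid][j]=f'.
Answer: L1[3]=1 -> L2[1][3]=16

Derivation:
vaddr = 505 = 0b111111001
Split: l1_idx=3, l2_idx=3, offset=25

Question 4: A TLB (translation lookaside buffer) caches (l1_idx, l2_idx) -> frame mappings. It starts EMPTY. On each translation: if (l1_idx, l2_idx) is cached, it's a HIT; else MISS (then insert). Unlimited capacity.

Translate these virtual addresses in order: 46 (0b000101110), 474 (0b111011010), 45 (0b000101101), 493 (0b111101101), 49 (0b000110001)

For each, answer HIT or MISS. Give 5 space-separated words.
Answer: MISS MISS HIT MISS HIT

Derivation:
vaddr=46: (0,1) not in TLB -> MISS, insert
vaddr=474: (3,2) not in TLB -> MISS, insert
vaddr=45: (0,1) in TLB -> HIT
vaddr=493: (3,3) not in TLB -> MISS, insert
vaddr=49: (0,1) in TLB -> HIT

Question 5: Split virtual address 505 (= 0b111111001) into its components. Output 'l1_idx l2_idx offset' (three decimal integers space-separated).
vaddr = 505 = 0b111111001
  top 2 bits -> l1_idx = 3
  next 2 bits -> l2_idx = 3
  bottom 5 bits -> offset = 25

Answer: 3 3 25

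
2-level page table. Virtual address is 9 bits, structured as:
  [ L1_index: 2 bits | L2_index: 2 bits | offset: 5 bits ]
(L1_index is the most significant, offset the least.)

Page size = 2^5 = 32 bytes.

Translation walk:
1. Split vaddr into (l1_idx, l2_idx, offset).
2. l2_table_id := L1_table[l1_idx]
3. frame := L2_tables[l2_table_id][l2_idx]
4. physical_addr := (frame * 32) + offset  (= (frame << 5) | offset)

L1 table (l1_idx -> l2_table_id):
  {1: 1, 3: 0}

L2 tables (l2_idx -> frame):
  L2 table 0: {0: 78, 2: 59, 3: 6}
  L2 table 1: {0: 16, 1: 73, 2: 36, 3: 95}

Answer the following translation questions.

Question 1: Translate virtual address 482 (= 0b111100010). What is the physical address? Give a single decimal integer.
Answer: 194

Derivation:
vaddr = 482 = 0b111100010
Split: l1_idx=3, l2_idx=3, offset=2
L1[3] = 0
L2[0][3] = 6
paddr = 6 * 32 + 2 = 194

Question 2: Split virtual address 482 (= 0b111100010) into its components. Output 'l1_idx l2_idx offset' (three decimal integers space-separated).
Answer: 3 3 2

Derivation:
vaddr = 482 = 0b111100010
  top 2 bits -> l1_idx = 3
  next 2 bits -> l2_idx = 3
  bottom 5 bits -> offset = 2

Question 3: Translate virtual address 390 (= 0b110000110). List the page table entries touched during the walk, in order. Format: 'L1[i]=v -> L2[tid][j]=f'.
vaddr = 390 = 0b110000110
Split: l1_idx=3, l2_idx=0, offset=6

Answer: L1[3]=0 -> L2[0][0]=78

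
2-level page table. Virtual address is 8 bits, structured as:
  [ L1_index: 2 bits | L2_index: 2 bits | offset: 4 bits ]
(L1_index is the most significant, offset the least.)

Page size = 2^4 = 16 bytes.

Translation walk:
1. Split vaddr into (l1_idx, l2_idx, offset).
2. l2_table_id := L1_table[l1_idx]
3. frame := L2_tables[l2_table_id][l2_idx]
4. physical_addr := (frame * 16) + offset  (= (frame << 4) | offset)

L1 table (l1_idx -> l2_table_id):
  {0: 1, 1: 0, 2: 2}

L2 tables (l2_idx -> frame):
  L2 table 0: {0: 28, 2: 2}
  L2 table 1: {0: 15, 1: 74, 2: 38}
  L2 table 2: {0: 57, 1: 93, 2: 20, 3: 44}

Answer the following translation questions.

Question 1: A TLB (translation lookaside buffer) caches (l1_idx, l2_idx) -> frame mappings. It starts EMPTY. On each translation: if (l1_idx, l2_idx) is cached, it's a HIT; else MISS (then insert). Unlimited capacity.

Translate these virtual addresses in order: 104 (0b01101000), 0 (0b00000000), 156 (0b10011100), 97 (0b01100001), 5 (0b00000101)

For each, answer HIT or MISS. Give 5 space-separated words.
Answer: MISS MISS MISS HIT HIT

Derivation:
vaddr=104: (1,2) not in TLB -> MISS, insert
vaddr=0: (0,0) not in TLB -> MISS, insert
vaddr=156: (2,1) not in TLB -> MISS, insert
vaddr=97: (1,2) in TLB -> HIT
vaddr=5: (0,0) in TLB -> HIT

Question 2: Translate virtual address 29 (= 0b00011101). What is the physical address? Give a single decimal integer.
vaddr = 29 = 0b00011101
Split: l1_idx=0, l2_idx=1, offset=13
L1[0] = 1
L2[1][1] = 74
paddr = 74 * 16 + 13 = 1197

Answer: 1197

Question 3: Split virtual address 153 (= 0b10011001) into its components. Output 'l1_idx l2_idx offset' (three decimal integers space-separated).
Answer: 2 1 9

Derivation:
vaddr = 153 = 0b10011001
  top 2 bits -> l1_idx = 2
  next 2 bits -> l2_idx = 1
  bottom 4 bits -> offset = 9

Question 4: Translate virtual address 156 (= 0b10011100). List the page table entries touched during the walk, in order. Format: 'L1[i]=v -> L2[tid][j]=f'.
Answer: L1[2]=2 -> L2[2][1]=93

Derivation:
vaddr = 156 = 0b10011100
Split: l1_idx=2, l2_idx=1, offset=12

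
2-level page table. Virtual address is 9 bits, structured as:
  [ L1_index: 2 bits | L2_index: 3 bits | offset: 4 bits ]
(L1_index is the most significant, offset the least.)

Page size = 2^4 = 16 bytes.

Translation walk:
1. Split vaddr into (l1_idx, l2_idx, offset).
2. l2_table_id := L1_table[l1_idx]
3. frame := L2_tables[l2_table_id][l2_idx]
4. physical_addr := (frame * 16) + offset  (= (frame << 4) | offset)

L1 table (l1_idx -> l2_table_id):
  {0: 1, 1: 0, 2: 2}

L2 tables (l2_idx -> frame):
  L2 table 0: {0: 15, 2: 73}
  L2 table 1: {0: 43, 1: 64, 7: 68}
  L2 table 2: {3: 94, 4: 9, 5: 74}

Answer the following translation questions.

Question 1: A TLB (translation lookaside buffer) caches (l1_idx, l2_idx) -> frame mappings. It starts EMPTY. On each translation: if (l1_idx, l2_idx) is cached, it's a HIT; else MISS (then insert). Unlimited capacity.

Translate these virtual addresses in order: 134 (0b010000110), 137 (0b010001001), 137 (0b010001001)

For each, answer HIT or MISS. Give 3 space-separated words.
Answer: MISS HIT HIT

Derivation:
vaddr=134: (1,0) not in TLB -> MISS, insert
vaddr=137: (1,0) in TLB -> HIT
vaddr=137: (1,0) in TLB -> HIT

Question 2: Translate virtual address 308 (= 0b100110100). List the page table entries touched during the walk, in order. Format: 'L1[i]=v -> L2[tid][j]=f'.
Answer: L1[2]=2 -> L2[2][3]=94

Derivation:
vaddr = 308 = 0b100110100
Split: l1_idx=2, l2_idx=3, offset=4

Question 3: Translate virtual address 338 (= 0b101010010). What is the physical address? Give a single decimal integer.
Answer: 1186

Derivation:
vaddr = 338 = 0b101010010
Split: l1_idx=2, l2_idx=5, offset=2
L1[2] = 2
L2[2][5] = 74
paddr = 74 * 16 + 2 = 1186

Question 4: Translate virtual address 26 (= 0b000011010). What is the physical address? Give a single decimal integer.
vaddr = 26 = 0b000011010
Split: l1_idx=0, l2_idx=1, offset=10
L1[0] = 1
L2[1][1] = 64
paddr = 64 * 16 + 10 = 1034

Answer: 1034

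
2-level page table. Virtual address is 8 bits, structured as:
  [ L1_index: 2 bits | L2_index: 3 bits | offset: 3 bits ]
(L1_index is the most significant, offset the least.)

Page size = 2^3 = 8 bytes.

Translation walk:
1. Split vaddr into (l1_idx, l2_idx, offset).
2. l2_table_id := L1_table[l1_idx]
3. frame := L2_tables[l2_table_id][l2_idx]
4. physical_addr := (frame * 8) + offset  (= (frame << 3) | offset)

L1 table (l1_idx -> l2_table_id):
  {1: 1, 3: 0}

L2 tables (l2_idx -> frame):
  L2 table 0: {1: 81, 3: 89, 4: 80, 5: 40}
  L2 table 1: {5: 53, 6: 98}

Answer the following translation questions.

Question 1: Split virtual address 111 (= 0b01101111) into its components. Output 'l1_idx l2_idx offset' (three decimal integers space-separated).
vaddr = 111 = 0b01101111
  top 2 bits -> l1_idx = 1
  next 3 bits -> l2_idx = 5
  bottom 3 bits -> offset = 7

Answer: 1 5 7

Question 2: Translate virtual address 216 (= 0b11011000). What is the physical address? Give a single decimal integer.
Answer: 712

Derivation:
vaddr = 216 = 0b11011000
Split: l1_idx=3, l2_idx=3, offset=0
L1[3] = 0
L2[0][3] = 89
paddr = 89 * 8 + 0 = 712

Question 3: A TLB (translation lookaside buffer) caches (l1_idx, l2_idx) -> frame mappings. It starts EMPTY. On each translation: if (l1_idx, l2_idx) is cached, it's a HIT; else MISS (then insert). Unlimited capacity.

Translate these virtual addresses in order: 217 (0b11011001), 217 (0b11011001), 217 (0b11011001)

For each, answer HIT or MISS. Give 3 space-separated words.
Answer: MISS HIT HIT

Derivation:
vaddr=217: (3,3) not in TLB -> MISS, insert
vaddr=217: (3,3) in TLB -> HIT
vaddr=217: (3,3) in TLB -> HIT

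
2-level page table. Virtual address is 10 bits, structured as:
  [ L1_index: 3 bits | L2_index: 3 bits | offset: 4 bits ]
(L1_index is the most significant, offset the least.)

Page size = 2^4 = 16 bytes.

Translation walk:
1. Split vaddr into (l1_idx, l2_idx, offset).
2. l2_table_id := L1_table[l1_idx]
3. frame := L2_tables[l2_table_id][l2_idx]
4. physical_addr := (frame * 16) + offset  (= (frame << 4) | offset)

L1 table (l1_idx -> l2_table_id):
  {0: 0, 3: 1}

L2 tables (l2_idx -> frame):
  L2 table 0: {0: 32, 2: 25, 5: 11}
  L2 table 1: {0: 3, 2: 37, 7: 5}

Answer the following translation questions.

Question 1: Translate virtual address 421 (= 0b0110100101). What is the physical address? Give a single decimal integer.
vaddr = 421 = 0b0110100101
Split: l1_idx=3, l2_idx=2, offset=5
L1[3] = 1
L2[1][2] = 37
paddr = 37 * 16 + 5 = 597

Answer: 597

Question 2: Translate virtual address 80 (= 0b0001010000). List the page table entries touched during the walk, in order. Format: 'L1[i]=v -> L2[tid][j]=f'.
Answer: L1[0]=0 -> L2[0][5]=11

Derivation:
vaddr = 80 = 0b0001010000
Split: l1_idx=0, l2_idx=5, offset=0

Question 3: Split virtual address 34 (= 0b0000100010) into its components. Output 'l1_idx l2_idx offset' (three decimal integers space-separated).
Answer: 0 2 2

Derivation:
vaddr = 34 = 0b0000100010
  top 3 bits -> l1_idx = 0
  next 3 bits -> l2_idx = 2
  bottom 4 bits -> offset = 2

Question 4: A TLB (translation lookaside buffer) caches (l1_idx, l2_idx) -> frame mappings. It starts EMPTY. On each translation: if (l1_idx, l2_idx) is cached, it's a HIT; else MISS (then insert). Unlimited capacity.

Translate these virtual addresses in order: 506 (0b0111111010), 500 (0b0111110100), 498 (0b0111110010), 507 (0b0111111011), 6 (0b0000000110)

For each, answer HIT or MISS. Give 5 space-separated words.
Answer: MISS HIT HIT HIT MISS

Derivation:
vaddr=506: (3,7) not in TLB -> MISS, insert
vaddr=500: (3,7) in TLB -> HIT
vaddr=498: (3,7) in TLB -> HIT
vaddr=507: (3,7) in TLB -> HIT
vaddr=6: (0,0) not in TLB -> MISS, insert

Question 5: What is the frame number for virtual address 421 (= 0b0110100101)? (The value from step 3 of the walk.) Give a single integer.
Answer: 37

Derivation:
vaddr = 421: l1_idx=3, l2_idx=2
L1[3] = 1; L2[1][2] = 37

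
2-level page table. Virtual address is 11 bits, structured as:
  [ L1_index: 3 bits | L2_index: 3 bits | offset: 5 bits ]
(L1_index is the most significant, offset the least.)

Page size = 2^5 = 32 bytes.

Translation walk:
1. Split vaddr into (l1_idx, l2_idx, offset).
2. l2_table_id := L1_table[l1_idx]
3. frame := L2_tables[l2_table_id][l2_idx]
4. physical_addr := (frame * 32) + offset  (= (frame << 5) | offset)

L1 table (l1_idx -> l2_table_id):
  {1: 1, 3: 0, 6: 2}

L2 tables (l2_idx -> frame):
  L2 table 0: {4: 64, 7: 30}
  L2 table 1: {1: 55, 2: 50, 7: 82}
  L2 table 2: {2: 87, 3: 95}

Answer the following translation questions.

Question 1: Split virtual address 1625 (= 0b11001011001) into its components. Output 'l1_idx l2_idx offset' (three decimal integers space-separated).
vaddr = 1625 = 0b11001011001
  top 3 bits -> l1_idx = 6
  next 3 bits -> l2_idx = 2
  bottom 5 bits -> offset = 25

Answer: 6 2 25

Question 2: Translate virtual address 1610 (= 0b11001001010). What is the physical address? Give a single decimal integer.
vaddr = 1610 = 0b11001001010
Split: l1_idx=6, l2_idx=2, offset=10
L1[6] = 2
L2[2][2] = 87
paddr = 87 * 32 + 10 = 2794

Answer: 2794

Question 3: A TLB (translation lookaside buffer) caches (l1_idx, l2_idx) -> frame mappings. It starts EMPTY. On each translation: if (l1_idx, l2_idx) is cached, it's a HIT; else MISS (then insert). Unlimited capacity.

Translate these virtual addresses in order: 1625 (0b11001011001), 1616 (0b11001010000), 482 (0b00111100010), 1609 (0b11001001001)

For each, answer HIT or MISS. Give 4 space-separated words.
vaddr=1625: (6,2) not in TLB -> MISS, insert
vaddr=1616: (6,2) in TLB -> HIT
vaddr=482: (1,7) not in TLB -> MISS, insert
vaddr=1609: (6,2) in TLB -> HIT

Answer: MISS HIT MISS HIT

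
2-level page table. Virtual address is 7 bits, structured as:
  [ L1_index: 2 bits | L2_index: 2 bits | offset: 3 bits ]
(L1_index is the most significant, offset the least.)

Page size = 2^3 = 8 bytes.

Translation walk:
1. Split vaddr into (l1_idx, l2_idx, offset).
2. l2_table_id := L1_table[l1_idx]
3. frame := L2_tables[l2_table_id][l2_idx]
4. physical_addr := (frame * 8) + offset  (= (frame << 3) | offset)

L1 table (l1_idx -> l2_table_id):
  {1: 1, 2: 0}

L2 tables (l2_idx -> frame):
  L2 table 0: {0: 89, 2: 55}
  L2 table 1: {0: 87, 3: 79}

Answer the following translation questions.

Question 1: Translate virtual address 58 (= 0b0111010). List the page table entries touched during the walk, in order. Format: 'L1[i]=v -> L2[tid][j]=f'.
vaddr = 58 = 0b0111010
Split: l1_idx=1, l2_idx=3, offset=2

Answer: L1[1]=1 -> L2[1][3]=79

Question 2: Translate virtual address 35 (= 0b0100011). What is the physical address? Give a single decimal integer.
Answer: 699

Derivation:
vaddr = 35 = 0b0100011
Split: l1_idx=1, l2_idx=0, offset=3
L1[1] = 1
L2[1][0] = 87
paddr = 87 * 8 + 3 = 699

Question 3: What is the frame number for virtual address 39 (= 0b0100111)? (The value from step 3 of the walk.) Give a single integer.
Answer: 87

Derivation:
vaddr = 39: l1_idx=1, l2_idx=0
L1[1] = 1; L2[1][0] = 87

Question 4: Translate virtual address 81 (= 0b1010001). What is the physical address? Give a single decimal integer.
Answer: 441

Derivation:
vaddr = 81 = 0b1010001
Split: l1_idx=2, l2_idx=2, offset=1
L1[2] = 0
L2[0][2] = 55
paddr = 55 * 8 + 1 = 441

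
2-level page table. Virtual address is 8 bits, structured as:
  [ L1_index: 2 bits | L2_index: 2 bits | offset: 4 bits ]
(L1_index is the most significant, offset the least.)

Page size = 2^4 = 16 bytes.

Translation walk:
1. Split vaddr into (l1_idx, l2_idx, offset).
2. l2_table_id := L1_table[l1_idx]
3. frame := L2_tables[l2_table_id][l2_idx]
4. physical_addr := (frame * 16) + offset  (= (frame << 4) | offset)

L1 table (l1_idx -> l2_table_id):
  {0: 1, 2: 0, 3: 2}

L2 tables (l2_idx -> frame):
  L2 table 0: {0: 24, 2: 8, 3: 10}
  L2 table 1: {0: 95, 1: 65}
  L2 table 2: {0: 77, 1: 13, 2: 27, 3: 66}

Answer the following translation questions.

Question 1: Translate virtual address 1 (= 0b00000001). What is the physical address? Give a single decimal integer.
vaddr = 1 = 0b00000001
Split: l1_idx=0, l2_idx=0, offset=1
L1[0] = 1
L2[1][0] = 95
paddr = 95 * 16 + 1 = 1521

Answer: 1521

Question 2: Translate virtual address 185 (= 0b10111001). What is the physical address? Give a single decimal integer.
vaddr = 185 = 0b10111001
Split: l1_idx=2, l2_idx=3, offset=9
L1[2] = 0
L2[0][3] = 10
paddr = 10 * 16 + 9 = 169

Answer: 169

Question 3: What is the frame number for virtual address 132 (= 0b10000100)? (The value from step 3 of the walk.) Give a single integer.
Answer: 24

Derivation:
vaddr = 132: l1_idx=2, l2_idx=0
L1[2] = 0; L2[0][0] = 24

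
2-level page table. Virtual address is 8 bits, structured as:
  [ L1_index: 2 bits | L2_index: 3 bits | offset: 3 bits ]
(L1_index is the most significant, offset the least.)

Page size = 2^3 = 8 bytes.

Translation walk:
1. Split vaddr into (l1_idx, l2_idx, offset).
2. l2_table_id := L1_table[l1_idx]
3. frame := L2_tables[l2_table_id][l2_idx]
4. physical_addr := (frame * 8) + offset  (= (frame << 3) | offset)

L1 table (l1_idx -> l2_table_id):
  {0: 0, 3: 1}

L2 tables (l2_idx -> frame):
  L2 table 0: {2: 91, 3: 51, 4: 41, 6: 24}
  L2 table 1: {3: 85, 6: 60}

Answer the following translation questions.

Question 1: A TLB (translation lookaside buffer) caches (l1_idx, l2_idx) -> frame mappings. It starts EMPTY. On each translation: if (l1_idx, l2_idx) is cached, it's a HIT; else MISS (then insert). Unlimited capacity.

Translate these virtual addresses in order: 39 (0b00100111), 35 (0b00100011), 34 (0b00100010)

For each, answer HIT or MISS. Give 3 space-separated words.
Answer: MISS HIT HIT

Derivation:
vaddr=39: (0,4) not in TLB -> MISS, insert
vaddr=35: (0,4) in TLB -> HIT
vaddr=34: (0,4) in TLB -> HIT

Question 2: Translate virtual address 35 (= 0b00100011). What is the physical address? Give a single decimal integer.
vaddr = 35 = 0b00100011
Split: l1_idx=0, l2_idx=4, offset=3
L1[0] = 0
L2[0][4] = 41
paddr = 41 * 8 + 3 = 331

Answer: 331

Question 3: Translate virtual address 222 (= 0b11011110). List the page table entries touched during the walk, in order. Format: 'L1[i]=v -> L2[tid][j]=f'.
Answer: L1[3]=1 -> L2[1][3]=85

Derivation:
vaddr = 222 = 0b11011110
Split: l1_idx=3, l2_idx=3, offset=6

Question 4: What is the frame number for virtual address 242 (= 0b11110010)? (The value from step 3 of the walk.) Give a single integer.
Answer: 60

Derivation:
vaddr = 242: l1_idx=3, l2_idx=6
L1[3] = 1; L2[1][6] = 60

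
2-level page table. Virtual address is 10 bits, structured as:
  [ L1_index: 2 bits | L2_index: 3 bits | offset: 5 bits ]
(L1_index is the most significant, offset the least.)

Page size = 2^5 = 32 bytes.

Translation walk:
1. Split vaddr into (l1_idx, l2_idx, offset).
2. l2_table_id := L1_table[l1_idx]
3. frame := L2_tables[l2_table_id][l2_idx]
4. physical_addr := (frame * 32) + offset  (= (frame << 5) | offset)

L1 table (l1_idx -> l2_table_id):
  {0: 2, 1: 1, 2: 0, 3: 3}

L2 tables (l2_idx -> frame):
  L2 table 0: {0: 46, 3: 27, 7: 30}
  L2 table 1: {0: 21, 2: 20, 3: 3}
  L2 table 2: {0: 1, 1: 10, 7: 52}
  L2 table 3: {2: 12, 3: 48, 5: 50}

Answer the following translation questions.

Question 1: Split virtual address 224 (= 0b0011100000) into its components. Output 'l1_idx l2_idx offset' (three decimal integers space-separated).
vaddr = 224 = 0b0011100000
  top 2 bits -> l1_idx = 0
  next 3 bits -> l2_idx = 7
  bottom 5 bits -> offset = 0

Answer: 0 7 0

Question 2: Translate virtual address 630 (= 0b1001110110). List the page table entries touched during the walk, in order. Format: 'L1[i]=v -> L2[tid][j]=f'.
vaddr = 630 = 0b1001110110
Split: l1_idx=2, l2_idx=3, offset=22

Answer: L1[2]=0 -> L2[0][3]=27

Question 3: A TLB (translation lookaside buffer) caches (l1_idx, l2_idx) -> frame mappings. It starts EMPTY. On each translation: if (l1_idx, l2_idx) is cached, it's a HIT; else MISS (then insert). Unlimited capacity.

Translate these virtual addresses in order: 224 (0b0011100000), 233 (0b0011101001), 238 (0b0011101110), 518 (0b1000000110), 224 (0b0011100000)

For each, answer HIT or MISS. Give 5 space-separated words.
vaddr=224: (0,7) not in TLB -> MISS, insert
vaddr=233: (0,7) in TLB -> HIT
vaddr=238: (0,7) in TLB -> HIT
vaddr=518: (2,0) not in TLB -> MISS, insert
vaddr=224: (0,7) in TLB -> HIT

Answer: MISS HIT HIT MISS HIT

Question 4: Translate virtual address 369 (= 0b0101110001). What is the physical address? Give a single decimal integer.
vaddr = 369 = 0b0101110001
Split: l1_idx=1, l2_idx=3, offset=17
L1[1] = 1
L2[1][3] = 3
paddr = 3 * 32 + 17 = 113

Answer: 113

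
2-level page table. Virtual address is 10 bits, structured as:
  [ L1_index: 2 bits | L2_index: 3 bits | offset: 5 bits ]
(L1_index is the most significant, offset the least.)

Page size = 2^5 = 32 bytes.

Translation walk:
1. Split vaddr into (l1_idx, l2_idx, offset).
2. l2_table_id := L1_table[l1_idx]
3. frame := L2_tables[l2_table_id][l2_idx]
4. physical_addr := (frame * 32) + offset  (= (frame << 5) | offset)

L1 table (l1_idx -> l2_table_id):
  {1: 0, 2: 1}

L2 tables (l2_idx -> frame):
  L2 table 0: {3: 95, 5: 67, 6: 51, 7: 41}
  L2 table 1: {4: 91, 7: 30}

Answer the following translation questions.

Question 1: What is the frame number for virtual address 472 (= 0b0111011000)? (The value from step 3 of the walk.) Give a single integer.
Answer: 51

Derivation:
vaddr = 472: l1_idx=1, l2_idx=6
L1[1] = 0; L2[0][6] = 51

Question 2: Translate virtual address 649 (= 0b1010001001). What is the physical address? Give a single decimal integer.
vaddr = 649 = 0b1010001001
Split: l1_idx=2, l2_idx=4, offset=9
L1[2] = 1
L2[1][4] = 91
paddr = 91 * 32 + 9 = 2921

Answer: 2921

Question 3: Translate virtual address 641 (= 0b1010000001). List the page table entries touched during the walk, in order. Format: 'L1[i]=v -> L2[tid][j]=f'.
vaddr = 641 = 0b1010000001
Split: l1_idx=2, l2_idx=4, offset=1

Answer: L1[2]=1 -> L2[1][4]=91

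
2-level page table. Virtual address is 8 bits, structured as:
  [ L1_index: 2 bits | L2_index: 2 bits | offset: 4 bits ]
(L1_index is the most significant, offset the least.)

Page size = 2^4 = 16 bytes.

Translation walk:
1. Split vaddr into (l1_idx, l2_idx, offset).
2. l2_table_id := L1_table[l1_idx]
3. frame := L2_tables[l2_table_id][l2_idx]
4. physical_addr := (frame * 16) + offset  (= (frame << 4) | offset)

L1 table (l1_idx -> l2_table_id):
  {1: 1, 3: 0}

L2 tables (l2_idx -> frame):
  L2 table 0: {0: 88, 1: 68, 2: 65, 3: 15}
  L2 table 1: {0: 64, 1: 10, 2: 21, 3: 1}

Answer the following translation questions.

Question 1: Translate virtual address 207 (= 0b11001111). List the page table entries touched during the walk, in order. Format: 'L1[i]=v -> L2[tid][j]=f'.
Answer: L1[3]=0 -> L2[0][0]=88

Derivation:
vaddr = 207 = 0b11001111
Split: l1_idx=3, l2_idx=0, offset=15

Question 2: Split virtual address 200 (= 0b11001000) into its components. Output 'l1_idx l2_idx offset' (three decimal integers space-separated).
Answer: 3 0 8

Derivation:
vaddr = 200 = 0b11001000
  top 2 bits -> l1_idx = 3
  next 2 bits -> l2_idx = 0
  bottom 4 bits -> offset = 8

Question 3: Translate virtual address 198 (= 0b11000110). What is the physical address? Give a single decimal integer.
vaddr = 198 = 0b11000110
Split: l1_idx=3, l2_idx=0, offset=6
L1[3] = 0
L2[0][0] = 88
paddr = 88 * 16 + 6 = 1414

Answer: 1414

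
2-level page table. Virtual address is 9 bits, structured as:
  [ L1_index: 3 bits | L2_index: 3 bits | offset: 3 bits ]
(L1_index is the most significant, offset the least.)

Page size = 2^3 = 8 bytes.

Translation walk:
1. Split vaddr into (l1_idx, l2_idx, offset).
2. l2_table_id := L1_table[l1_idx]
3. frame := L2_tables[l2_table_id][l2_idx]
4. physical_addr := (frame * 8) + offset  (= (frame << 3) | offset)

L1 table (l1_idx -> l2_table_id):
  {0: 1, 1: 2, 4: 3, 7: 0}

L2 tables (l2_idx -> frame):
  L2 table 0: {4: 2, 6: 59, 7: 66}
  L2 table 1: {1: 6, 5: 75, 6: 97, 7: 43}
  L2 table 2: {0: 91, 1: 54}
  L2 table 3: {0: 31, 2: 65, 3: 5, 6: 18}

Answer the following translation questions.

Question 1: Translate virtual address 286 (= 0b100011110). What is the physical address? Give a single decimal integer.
Answer: 46

Derivation:
vaddr = 286 = 0b100011110
Split: l1_idx=4, l2_idx=3, offset=6
L1[4] = 3
L2[3][3] = 5
paddr = 5 * 8 + 6 = 46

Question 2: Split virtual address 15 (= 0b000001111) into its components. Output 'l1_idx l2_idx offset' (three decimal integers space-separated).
Answer: 0 1 7

Derivation:
vaddr = 15 = 0b000001111
  top 3 bits -> l1_idx = 0
  next 3 bits -> l2_idx = 1
  bottom 3 bits -> offset = 7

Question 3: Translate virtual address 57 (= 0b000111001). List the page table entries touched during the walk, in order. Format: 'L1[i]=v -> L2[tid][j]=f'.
vaddr = 57 = 0b000111001
Split: l1_idx=0, l2_idx=7, offset=1

Answer: L1[0]=1 -> L2[1][7]=43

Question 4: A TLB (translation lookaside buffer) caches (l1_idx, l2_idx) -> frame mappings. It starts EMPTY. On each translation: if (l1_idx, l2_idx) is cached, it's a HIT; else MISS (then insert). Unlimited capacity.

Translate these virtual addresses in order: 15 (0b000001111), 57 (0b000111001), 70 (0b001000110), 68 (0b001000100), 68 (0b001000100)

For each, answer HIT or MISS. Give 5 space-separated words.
Answer: MISS MISS MISS HIT HIT

Derivation:
vaddr=15: (0,1) not in TLB -> MISS, insert
vaddr=57: (0,7) not in TLB -> MISS, insert
vaddr=70: (1,0) not in TLB -> MISS, insert
vaddr=68: (1,0) in TLB -> HIT
vaddr=68: (1,0) in TLB -> HIT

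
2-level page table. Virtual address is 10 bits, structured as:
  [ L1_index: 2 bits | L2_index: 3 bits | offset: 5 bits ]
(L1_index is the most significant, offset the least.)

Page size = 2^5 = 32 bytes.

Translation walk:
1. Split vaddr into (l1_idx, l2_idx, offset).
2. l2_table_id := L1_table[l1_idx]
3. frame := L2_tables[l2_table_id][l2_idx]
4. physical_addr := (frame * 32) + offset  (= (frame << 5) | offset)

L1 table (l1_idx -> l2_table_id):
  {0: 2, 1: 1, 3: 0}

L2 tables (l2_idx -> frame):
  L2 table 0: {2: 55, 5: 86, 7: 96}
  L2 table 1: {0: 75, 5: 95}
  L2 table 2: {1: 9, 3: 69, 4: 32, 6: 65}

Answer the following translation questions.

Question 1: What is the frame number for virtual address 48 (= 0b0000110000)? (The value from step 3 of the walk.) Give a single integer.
vaddr = 48: l1_idx=0, l2_idx=1
L1[0] = 2; L2[2][1] = 9

Answer: 9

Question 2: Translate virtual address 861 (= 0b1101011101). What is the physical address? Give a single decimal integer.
vaddr = 861 = 0b1101011101
Split: l1_idx=3, l2_idx=2, offset=29
L1[3] = 0
L2[0][2] = 55
paddr = 55 * 32 + 29 = 1789

Answer: 1789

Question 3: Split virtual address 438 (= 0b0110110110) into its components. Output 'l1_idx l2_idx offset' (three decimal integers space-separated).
Answer: 1 5 22

Derivation:
vaddr = 438 = 0b0110110110
  top 2 bits -> l1_idx = 1
  next 3 bits -> l2_idx = 5
  bottom 5 bits -> offset = 22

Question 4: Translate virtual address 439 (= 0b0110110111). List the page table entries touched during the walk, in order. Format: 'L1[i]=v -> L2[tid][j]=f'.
vaddr = 439 = 0b0110110111
Split: l1_idx=1, l2_idx=5, offset=23

Answer: L1[1]=1 -> L2[1][5]=95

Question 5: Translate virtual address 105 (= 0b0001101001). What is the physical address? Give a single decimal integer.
vaddr = 105 = 0b0001101001
Split: l1_idx=0, l2_idx=3, offset=9
L1[0] = 2
L2[2][3] = 69
paddr = 69 * 32 + 9 = 2217

Answer: 2217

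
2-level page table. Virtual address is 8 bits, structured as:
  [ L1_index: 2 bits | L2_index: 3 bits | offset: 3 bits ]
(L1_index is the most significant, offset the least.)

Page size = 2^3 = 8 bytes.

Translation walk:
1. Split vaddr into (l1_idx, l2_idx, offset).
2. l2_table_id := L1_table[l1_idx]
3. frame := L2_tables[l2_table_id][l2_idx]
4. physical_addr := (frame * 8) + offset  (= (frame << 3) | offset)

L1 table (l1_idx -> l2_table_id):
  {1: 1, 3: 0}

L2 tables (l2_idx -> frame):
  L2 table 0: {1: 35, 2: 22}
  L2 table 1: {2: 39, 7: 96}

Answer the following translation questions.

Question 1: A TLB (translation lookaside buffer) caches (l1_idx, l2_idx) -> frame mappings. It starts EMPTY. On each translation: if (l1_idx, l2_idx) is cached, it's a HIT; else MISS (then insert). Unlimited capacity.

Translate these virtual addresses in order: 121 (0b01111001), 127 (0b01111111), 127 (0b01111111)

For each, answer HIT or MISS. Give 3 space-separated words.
Answer: MISS HIT HIT

Derivation:
vaddr=121: (1,7) not in TLB -> MISS, insert
vaddr=127: (1,7) in TLB -> HIT
vaddr=127: (1,7) in TLB -> HIT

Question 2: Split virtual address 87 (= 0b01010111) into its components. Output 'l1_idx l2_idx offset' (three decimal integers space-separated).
Answer: 1 2 7

Derivation:
vaddr = 87 = 0b01010111
  top 2 bits -> l1_idx = 1
  next 3 bits -> l2_idx = 2
  bottom 3 bits -> offset = 7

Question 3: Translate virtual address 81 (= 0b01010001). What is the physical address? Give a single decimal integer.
vaddr = 81 = 0b01010001
Split: l1_idx=1, l2_idx=2, offset=1
L1[1] = 1
L2[1][2] = 39
paddr = 39 * 8 + 1 = 313

Answer: 313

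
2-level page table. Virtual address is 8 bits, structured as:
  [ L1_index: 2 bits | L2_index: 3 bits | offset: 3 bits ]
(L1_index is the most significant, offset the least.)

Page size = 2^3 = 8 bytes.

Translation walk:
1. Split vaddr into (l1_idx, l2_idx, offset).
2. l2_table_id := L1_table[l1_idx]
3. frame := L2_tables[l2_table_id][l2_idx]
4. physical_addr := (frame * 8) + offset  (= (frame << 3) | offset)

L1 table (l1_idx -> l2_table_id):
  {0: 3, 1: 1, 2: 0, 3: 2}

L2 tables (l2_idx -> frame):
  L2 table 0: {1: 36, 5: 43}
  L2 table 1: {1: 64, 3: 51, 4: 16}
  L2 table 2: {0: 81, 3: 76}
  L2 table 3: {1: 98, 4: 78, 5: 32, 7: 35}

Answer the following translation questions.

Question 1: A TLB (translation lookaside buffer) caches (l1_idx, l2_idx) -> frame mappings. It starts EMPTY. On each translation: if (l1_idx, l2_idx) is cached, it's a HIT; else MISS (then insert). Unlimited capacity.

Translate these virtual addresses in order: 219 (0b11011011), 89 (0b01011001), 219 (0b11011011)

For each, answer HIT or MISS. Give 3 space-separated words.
vaddr=219: (3,3) not in TLB -> MISS, insert
vaddr=89: (1,3) not in TLB -> MISS, insert
vaddr=219: (3,3) in TLB -> HIT

Answer: MISS MISS HIT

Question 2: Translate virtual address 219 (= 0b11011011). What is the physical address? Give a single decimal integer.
vaddr = 219 = 0b11011011
Split: l1_idx=3, l2_idx=3, offset=3
L1[3] = 2
L2[2][3] = 76
paddr = 76 * 8 + 3 = 611

Answer: 611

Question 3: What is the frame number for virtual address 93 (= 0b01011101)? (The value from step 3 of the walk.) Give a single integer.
vaddr = 93: l1_idx=1, l2_idx=3
L1[1] = 1; L2[1][3] = 51

Answer: 51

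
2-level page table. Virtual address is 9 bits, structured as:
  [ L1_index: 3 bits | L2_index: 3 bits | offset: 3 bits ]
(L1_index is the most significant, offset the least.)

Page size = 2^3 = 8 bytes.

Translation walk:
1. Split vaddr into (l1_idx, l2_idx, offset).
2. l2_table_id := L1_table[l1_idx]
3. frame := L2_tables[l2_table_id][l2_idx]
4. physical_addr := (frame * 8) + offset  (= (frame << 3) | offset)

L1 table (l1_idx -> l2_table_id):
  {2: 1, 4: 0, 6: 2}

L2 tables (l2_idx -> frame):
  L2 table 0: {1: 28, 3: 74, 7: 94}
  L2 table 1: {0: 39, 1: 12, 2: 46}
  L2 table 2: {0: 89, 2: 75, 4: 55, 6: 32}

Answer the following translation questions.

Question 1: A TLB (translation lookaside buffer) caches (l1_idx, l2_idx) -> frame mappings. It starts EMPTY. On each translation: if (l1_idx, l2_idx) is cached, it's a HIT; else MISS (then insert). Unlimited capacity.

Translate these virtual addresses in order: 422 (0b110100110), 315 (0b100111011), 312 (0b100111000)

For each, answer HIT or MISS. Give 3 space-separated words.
vaddr=422: (6,4) not in TLB -> MISS, insert
vaddr=315: (4,7) not in TLB -> MISS, insert
vaddr=312: (4,7) in TLB -> HIT

Answer: MISS MISS HIT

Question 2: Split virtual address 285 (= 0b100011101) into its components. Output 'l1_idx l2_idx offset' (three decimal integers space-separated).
Answer: 4 3 5

Derivation:
vaddr = 285 = 0b100011101
  top 3 bits -> l1_idx = 4
  next 3 bits -> l2_idx = 3
  bottom 3 bits -> offset = 5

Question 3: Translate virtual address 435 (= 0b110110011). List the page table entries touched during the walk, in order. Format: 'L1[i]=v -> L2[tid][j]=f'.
Answer: L1[6]=2 -> L2[2][6]=32

Derivation:
vaddr = 435 = 0b110110011
Split: l1_idx=6, l2_idx=6, offset=3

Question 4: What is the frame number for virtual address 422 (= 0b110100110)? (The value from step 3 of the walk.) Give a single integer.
vaddr = 422: l1_idx=6, l2_idx=4
L1[6] = 2; L2[2][4] = 55

Answer: 55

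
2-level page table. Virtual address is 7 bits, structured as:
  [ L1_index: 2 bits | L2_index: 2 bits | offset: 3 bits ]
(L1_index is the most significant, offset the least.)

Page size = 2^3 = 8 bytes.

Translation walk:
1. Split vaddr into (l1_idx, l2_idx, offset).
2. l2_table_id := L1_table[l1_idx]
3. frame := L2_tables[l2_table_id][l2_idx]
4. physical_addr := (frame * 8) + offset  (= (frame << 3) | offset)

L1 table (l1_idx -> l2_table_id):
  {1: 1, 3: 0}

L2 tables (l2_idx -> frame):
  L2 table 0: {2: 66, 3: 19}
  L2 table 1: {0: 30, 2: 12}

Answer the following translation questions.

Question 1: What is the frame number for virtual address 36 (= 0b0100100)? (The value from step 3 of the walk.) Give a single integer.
vaddr = 36: l1_idx=1, l2_idx=0
L1[1] = 1; L2[1][0] = 30

Answer: 30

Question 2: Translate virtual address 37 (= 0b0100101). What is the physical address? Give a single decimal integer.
Answer: 245

Derivation:
vaddr = 37 = 0b0100101
Split: l1_idx=1, l2_idx=0, offset=5
L1[1] = 1
L2[1][0] = 30
paddr = 30 * 8 + 5 = 245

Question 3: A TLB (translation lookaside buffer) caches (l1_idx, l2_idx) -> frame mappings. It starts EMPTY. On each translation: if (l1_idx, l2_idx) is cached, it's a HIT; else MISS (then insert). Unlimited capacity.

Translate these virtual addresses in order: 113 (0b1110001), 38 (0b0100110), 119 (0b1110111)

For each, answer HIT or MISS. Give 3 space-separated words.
vaddr=113: (3,2) not in TLB -> MISS, insert
vaddr=38: (1,0) not in TLB -> MISS, insert
vaddr=119: (3,2) in TLB -> HIT

Answer: MISS MISS HIT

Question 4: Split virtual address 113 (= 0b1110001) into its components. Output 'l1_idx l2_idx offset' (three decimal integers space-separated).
Answer: 3 2 1

Derivation:
vaddr = 113 = 0b1110001
  top 2 bits -> l1_idx = 3
  next 2 bits -> l2_idx = 2
  bottom 3 bits -> offset = 1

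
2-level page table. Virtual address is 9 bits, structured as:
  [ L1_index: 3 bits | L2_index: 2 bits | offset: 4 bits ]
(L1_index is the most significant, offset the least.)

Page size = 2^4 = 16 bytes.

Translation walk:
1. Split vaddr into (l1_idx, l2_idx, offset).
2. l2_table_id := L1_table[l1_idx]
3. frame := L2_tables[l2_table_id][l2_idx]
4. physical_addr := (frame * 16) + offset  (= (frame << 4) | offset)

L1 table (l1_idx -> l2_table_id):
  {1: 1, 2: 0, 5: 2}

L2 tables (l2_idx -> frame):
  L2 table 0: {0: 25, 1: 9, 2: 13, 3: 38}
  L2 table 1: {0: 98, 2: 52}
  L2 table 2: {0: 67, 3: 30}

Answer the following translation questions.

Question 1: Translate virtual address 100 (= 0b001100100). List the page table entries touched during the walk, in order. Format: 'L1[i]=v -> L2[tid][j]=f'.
Answer: L1[1]=1 -> L2[1][2]=52

Derivation:
vaddr = 100 = 0b001100100
Split: l1_idx=1, l2_idx=2, offset=4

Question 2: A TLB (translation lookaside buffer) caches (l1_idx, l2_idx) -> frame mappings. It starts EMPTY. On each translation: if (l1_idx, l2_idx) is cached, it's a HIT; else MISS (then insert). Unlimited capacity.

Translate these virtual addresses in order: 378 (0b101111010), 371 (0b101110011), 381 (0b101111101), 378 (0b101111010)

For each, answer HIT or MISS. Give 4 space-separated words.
Answer: MISS HIT HIT HIT

Derivation:
vaddr=378: (5,3) not in TLB -> MISS, insert
vaddr=371: (5,3) in TLB -> HIT
vaddr=381: (5,3) in TLB -> HIT
vaddr=378: (5,3) in TLB -> HIT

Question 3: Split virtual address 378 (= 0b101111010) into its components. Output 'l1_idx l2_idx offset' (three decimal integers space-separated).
Answer: 5 3 10

Derivation:
vaddr = 378 = 0b101111010
  top 3 bits -> l1_idx = 5
  next 2 bits -> l2_idx = 3
  bottom 4 bits -> offset = 10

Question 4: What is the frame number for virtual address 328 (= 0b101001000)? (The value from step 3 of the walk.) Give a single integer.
vaddr = 328: l1_idx=5, l2_idx=0
L1[5] = 2; L2[2][0] = 67

Answer: 67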